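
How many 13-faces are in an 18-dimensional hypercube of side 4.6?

Choose 13 of 18 axes to span the face (C(18,13) = 8568 ways), then fix each of the remaining 5 coordinates at one of its two extreme values (2^5 = 32 ways): 8568·32 = 274176.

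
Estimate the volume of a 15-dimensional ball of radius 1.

Volume = π^{15/2}·(1)^15/Γ(17/2) = 256·π^7/2027025 ≈ 0.381443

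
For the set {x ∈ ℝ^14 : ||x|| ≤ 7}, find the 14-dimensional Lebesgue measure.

The n-ball volume is π^(n/2)·r^n/Γ(n/2+1). With n=14, r=7: V = 96889010407·π^7/720 ≈ 4.06435e+11.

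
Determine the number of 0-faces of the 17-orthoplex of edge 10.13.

f_0(17-orthoplex) = 2^1 · (17 choose 1) = 34.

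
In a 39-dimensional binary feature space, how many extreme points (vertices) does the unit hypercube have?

The 39-cube has 2^39 = 549755813888 vertices.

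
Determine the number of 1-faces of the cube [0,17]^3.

Choose 1 of 3 axes to span the face (C(3,1) = 3 ways), then fix each of the remaining 2 coordinates at one of its two extreme values (2^2 = 4 ways): 3·4 = 12.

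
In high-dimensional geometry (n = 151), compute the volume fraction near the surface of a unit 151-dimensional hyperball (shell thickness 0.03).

1 - (1-0.03)^151 ≈ 0.989942 ≈ 98.99%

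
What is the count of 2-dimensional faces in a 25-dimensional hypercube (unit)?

An n-cube has C(n,k)·2^(n-k) k-faces. Here C(25,2)·2^23 = 300·8388608 = 2516582400.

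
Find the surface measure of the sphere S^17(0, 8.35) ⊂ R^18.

The surface area of an n-ball is 2π^(n/2) r^(n-1) / Γ(n/2). For n=18, r=8.35: 6.89491e+15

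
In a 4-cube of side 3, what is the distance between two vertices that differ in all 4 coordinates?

d = √(3² + 3² + ... + 3²) [4 terms] = √(4·3²) = 3√4 = 6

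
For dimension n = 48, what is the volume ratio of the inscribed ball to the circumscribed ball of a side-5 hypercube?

V_in / V_out = (r_in/r_out)^48 = (1/√48)^48 = 48^(-48/2) ≈ 4.469e-41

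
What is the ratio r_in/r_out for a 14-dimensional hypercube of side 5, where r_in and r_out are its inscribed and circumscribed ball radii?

For an n-cube of any side s, the inradius is s/2 and the circumradius is s√n/2, so the ratio is 1/√14 ≈ 0.267261.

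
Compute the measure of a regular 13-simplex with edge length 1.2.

Volume = 1.2^13 · √(14/2^13) / 13! ≈ 7.10305e-11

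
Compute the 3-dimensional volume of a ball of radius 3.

Volume = π^{3/2}·(3)^3/Γ(5/2) = 36·π ≈ 113.097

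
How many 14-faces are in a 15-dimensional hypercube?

Choose 14 of 15 axes to span the face (C(15,14) = 15 ways), then fix each of the remaining 1 coordinate at one of its two extreme values (2^1 = 2 ways): 15·2 = 30.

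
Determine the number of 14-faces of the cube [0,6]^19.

Number of 14-faces = C(19,14) · 2^(19-14) = 11628 · 32 = 372096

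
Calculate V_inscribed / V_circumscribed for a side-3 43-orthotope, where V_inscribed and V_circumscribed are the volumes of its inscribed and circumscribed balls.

V_in/V_out = n^(-n/2) = 43^(-43/2) ≈ 7.59326e-36.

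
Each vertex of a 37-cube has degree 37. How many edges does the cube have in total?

Each of the 2^37 = 137438953472 vertices has degree 37; total edges = 37·2^37/2 = 2542620639232.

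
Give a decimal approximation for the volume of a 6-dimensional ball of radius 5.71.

The n-ball volume is π^(n/2)·r^n/Γ(n/2+1). With n=6, r=5.71: V ≈ 179108.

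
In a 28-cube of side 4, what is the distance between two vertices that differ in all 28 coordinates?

d = √(4² + 4² + ... + 4²) [28 terms] = √(28·4²) = 4√28 ≈ 21.166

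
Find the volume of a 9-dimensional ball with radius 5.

V_9(5) = π^(9/2) · (5)^9 / Γ(9/2 + 1) = 12500000·π^4/189 ≈ 6.4424e+06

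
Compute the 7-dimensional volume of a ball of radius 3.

Volume = π^{7/2}·(3)^7/Γ(9/2) = 11664·π^3/35 ≈ 10333.1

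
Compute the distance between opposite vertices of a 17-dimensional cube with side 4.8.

d = √(4.8² + 4.8² + ... + 4.8²) [17 terms] = √(17·4.8²) = 4.8√17 ≈ 19.7909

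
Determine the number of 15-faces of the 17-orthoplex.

An n-cross-polytope has 2^(k+1)·C(n,k+1) k-faces. Here 2^16·C(17,16) = 65536·17 = 1114112.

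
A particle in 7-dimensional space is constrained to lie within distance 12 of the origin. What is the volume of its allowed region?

Volume = π^{7/2}·(12)^7/Γ(9/2) = 191102976·π^3/35 ≈ 1.69297e+08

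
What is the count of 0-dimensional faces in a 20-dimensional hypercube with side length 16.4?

An n-cube has C(n,k)·2^(n-k) k-faces. Here C(20,0)·2^20 = 1·1048576 = 1048576.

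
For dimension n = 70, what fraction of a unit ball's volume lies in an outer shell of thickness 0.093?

1 - (1-0.093)^70 ≈ 0.998922 ≈ 99.89%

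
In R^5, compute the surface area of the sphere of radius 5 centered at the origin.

S_5(5) = 2·π^(5/2)·(5)^4 / Γ(5/2) = 5000·π^2/3 ≈ 16449.3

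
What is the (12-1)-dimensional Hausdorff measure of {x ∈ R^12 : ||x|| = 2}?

|∂B_12(2)| = 512·π^6/15 ≈ 32815.4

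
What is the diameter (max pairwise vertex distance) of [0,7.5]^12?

d = √(7.5² + 7.5² + ... + 7.5²) [12 terms] = √(12·7.5²) = 7.5√12 ≈ 25.9808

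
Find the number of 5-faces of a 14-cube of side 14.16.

Number of 5-faces = C(14,5) · 2^(14-5) = 2002 · 512 = 1025024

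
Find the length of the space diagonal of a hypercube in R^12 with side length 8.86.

The space diagonal of an n-cube of side s is s√n. Here 8.86·√12 ≈ 30.6919.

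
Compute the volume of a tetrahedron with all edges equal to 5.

Volume = (√2/12) · 5³ = 14.7314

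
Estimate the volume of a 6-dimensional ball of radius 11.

V_6(11) = π^(6/2) · (11)^6 / Γ(6/2 + 1) = 1771561·π^3/6 ≈ 9.15492e+06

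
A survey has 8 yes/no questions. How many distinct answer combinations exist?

Each vertex is a binary string of length 8, so there are 2^8 = 256.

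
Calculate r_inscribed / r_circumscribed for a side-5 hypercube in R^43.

r_in = 5/2 (half the side); r_out = 5√43/2 (half the diagonal). Ratio = 1/√43 ≈ 0.152499.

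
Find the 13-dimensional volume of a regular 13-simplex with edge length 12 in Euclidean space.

V = (12^13 / 13!) · √((13+1) / 2^13) ≈ 710.305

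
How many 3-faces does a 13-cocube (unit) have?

Number of 3-faces = 2^(3+1) · C(13,3+1) = 16 · 715 = 11440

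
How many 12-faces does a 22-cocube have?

Each 12-face is the convex hull of 13 vertices, one chosen as ±e_i from each of 13 distinct axes: 2^13·C(22,13) = 4074864640.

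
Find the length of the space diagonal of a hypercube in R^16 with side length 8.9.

d = √(8.9² + 8.9² + ... + 8.9²) [16 terms] = √(16·8.9²) = 8.9√16 = 35.6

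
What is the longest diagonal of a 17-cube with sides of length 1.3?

The space diagonal of an n-cube of side s is s√n. Here 1.3·√17 ≈ 5.36004.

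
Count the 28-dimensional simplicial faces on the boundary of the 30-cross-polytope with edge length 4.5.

Each 28-face is the convex hull of 29 vertices, one chosen as ±e_i from each of 29 distinct axes: 2^29·C(30,29) = 16106127360.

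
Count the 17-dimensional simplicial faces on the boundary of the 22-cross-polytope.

An n-cross-polytope has 2^(k+1)·C(n,k+1) k-faces. Here 2^18·C(22,18) = 262144·7315 = 1917583360.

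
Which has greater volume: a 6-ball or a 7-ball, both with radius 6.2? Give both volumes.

V_6(6.2) ≈ 293527. V_7(6.2) ≈ 1.66388e+06. The 7-ball is larger.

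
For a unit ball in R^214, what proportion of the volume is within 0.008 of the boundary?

V(inner)/V(outer) = ((1-0.008)/1)^214 ≈ 0.1793, so the shell fraction is 0.820734.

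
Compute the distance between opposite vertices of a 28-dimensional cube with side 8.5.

d = √(8.5² + 8.5² + ... + 8.5²) [28 terms] = √(28·8.5²) = 8.5√28 ≈ 44.9778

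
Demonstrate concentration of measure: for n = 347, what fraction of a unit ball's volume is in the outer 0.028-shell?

1 - (1-0.028)^347 ≈ 0.999947 ≈ 99.9947%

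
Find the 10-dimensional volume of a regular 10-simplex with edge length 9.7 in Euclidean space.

V = (9.7^10 / 10!) · √((10+1) / 2^10) ≈ 210.621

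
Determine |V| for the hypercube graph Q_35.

Number of vertices = 2^35 = 34359738368.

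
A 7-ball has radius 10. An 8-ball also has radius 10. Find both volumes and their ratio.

V_7(10) ≈ 4.72477e+07. V_8(10) ≈ 4.05871e+08. Ratio V_7/V_8 ≈ 0.1164.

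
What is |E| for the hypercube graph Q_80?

An n-cube has n·2^(n-1) edges. With n = 80: 80·604462909807314587353088 = 48357032784585166988247040.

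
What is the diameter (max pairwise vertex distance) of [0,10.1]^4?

||(10.1,10.1,...,10.1)|| = √(4)·10.1 = 20.2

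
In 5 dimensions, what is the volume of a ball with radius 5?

Volume = π^{5/2}·(5)^5/Γ(7/2) = 5000·π^2/3 ≈ 16449.3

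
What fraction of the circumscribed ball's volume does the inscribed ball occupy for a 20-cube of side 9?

The radii are 9/2 and 9√20/2, so the volume ratio is (1/√20)^20 = 20^{-20/2} ≈ 9.76562e-14.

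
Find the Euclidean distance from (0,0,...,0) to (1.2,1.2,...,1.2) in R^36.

d = √(1.2² + 1.2² + ... + 1.2²) [36 terms] = √(36·1.2²) = 1.2√36 = 7.2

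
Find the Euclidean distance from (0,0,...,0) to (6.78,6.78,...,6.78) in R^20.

Diagonal = √20 · 6.78 ≈ 30.3211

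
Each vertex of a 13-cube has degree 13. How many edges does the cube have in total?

The 13-cube has n·2^(n-1) = 13·2^12 = 13·4096 = 53248 edges.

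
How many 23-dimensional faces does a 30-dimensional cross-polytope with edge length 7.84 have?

Number of 23-faces = 2^(23+1) · C(30,23+1) = 16777216 · 593775 = 9961891430400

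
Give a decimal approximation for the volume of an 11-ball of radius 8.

The n-ball volume is π^(n/2)·r^n/Γ(n/2+1). With n=11, r=8: V = 549755813888·π^5/10395 ≈ 1.61843e+10.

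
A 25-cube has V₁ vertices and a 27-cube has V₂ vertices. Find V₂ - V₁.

V₁ = 2^25 = 33554432. V₂ = 2^27 = 134217728. V₂ - V₁ = 100663296.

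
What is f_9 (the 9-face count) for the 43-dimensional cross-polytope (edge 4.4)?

f_9(43-orthoplex) = 2^10 · (43 choose 10) = 1963350817792.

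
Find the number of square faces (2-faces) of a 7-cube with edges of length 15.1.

Number of 2-faces = C(7,2) · 2^(7-2) = 21 · 32 = 672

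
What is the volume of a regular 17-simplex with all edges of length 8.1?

V = (8.1^17 / 17!) · √((17+1) / 2^17) ≈ 0.0916343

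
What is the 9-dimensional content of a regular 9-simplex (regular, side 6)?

Volume = 6^9 · √(10/2^9) / 9! ≈ 3.88118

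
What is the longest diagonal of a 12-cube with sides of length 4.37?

The space diagonal of an n-cube of side s is s√n. Here 4.37·√12 ≈ 15.1381.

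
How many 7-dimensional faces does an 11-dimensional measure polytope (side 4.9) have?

An n-cube has C(n,k)·2^(n-k) k-faces. Here C(11,7)·2^4 = 330·16 = 5280.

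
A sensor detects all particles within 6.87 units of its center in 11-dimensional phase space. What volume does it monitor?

The n-ball volume is π^(n/2)·r^n/Γ(n/2+1). With n=11, r=6.87: V ≈ 3.0313e+09.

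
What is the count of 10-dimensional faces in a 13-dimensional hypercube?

Choose 10 of 13 axes to span the face (C(13,10) = 286 ways), then fix each of the remaining 3 coordinates at one of its two extreme values (2^3 = 8 ways): 286·8 = 2288.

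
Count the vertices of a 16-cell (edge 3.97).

Number of vertices = 2n = 8.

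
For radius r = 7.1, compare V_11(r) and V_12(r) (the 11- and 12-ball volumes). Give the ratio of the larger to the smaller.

V_11(7.1) ≈ 4.35458e+09, V_12(7.1) ≈ 2.19112e+10. The 12-ball is larger by a factor of 5.032.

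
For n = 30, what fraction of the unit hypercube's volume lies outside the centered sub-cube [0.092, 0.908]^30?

1 - (1 - 2·0.092)^30 = 1 - 0.816^30 ≈ 0.997758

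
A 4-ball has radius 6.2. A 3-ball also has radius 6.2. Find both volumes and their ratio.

V_4(6.2) ≈ 7291.83. V_3(6.2) ≈ 998.306. Ratio V_4/V_3 ≈ 7.304.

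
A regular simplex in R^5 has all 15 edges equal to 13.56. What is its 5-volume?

V = (13.56^5 / 5!) · √((5+1) / 2^5) ≈ 1654.31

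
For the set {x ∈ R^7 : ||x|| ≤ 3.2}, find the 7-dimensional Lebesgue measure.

V_7(3.2) = π^(7/2) · (3.2)^7 / Γ(7/2 + 1) ≈ 16234.2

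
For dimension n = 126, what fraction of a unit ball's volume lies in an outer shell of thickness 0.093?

1 - (1-0.093)^126 ≈ 0.9999954447 ≈ 99.999544%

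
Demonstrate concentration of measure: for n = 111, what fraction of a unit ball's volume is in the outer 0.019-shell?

1 - (1-0.019)^111 ≈ 0.881079 ≈ 88.11%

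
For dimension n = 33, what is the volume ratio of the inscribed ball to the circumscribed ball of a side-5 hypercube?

V_in/V_out = n^(-n/2) = 33^(-33/2) ≈ 8.80076e-26.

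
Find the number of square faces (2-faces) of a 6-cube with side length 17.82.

Choose 2 of 6 axes to span the face (C(6,2) = 15 ways), then fix each of the remaining 4 coordinates at one of its two extreme values (2^4 = 16 ways): 15·16 = 240.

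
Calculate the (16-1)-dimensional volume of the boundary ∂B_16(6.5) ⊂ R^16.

The surface area of an n-ball is 2π^(n/2) r^(n-1) / Γ(n/2). For n=16, r=6.5: 51185893014090757·π^8/82575360 ≈ 5.88164e+12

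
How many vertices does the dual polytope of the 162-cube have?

The 162-dimensional cross-polytope has 2n = 2·162 = 324 vertices.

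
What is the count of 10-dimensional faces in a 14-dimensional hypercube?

f_10(14-cube) = (14 choose 10) · 2^4 = 16016.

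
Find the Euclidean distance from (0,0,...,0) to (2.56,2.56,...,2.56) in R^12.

d = √(2.56² + 2.56² + ... + 2.56²) [12 terms] = √(12·2.56²) = 2.56√12 ≈ 8.8681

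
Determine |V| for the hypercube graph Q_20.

Each vertex is a binary string of length 20, so there are 2^20 = 1048576.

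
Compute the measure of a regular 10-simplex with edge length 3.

V_10 = √(11) · 3^10 / (10! · 2^(10/2)) ≈ 0.00168654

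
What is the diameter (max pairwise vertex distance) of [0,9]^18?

d = √(9² + 9² + ... + 9²) [18 terms] = √(18·9²) = 9√18 ≈ 38.1838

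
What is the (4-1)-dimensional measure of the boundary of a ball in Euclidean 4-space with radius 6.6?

S = n·V_n(r)/r = 4·V_4(6.6)/6.6 (volume-to-surface relation), giving 5674.94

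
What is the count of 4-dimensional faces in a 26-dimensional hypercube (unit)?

Number of 4-faces = C(26,4) · 2^(26-4) = 14950 · 4194304 = 62704844800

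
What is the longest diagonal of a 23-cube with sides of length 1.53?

d = √(1.53² + 1.53² + ... + 1.53²) [23 terms] = √(23·1.53²) = 1.53√23 ≈ 7.33762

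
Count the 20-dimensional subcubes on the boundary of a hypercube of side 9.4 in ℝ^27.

An n-cube has C(n,k)·2^(n-k) k-faces. Here C(27,20)·2^7 = 888030·128 = 113667840.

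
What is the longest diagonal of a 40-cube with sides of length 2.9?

The space diagonal of an n-cube of side s is s√n. Here 2.9·√40 ≈ 18.3412.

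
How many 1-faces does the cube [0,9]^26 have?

Each of the 2^26 = 67108864 vertices has degree 26; total edges = 26·2^26/2 = 872415232.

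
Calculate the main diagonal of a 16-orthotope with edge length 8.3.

The space diagonal of an n-cube of side s is s√n. Here 8.3·√16 = 33.2.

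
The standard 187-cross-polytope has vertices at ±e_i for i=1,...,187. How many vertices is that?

An n-cross-polytope has 2n vertices; here n = 187, giving 374.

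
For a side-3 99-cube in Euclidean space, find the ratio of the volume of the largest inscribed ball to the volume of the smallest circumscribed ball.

The radii are 3/2 and 3√99/2, so the volume ratio is (1/√99)^99 = 99^{-99/2} ≈ 1.64459e-99.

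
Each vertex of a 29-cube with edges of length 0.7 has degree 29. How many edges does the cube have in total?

Each of the 2^29 = 536870912 vertices has degree 29; total edges = 29·2^29/2 = 7784628224.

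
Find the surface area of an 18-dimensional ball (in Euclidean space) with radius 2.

|∂B_18(2)| = 2048·π^9/315 ≈ 193806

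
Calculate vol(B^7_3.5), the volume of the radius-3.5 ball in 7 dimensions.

V = 117649·π^3/120 ≈ 30398.8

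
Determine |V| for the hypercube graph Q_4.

Number of vertices = 2^4 = 16.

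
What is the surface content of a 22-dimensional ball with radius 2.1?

S = n·V_n(r)/r = 22·V_22(2.1)/2.1 (volume-to-surface relation), giving 947372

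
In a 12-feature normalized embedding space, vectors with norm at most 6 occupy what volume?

V = 15116544·π^6/5 ≈ 2.90658e+09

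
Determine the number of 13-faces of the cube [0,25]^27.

Number of 13-faces = C(27,13) · 2^(27-13) = 20058300 · 16384 = 328635187200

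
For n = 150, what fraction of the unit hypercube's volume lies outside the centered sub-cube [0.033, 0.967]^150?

Shell fraction = 1 - (1-0.066)^150 ≈ 0.999964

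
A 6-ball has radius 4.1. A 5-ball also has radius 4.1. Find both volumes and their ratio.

V_6(4.1) ≈ 24547.2. V_5(4.1) ≈ 6098.43. Ratio V_6/V_5 ≈ 4.025.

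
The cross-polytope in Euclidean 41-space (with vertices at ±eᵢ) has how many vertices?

Number of vertices = 2n = 82.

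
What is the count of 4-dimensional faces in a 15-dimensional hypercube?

An n-cube has C(n,k)·2^(n-k) k-faces. Here C(15,4)·2^11 = 1365·2048 = 2795520.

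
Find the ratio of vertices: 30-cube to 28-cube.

The 30-cube has 2^30 = 1073741824 vertices. The 28-cube has 2^28 = 268435456 vertices. Ratio: 1073741824/268435456 = 4.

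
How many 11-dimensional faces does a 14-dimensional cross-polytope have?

Number of 11-faces = 2^(11+1) · C(14,11+1) = 4096 · 91 = 372736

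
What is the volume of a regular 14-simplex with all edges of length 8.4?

Volume = 8.4^14 · √(15/2^14) / 14! ≈ 3.0223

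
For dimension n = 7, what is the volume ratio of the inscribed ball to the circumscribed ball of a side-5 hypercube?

V_in / V_out = (r_in/r_out)^7 = (1/√7)^7 = 7^(-7/2) ≈ 0.00110194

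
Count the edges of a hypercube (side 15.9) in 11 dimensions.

An n-cube has n·2^(n-1) edges. With n = 11: 11·1024 = 11264.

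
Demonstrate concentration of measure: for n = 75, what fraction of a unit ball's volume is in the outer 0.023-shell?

1 - (1-0.023)^75 ≈ 0.825381 ≈ 82.54%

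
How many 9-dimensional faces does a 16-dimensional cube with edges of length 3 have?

Number of 9-faces = C(16,9) · 2^(16-9) = 11440 · 128 = 1464320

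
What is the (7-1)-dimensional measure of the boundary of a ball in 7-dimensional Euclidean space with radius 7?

S_7(7) = 2·π^(7/2)·(7)^6 / Γ(7/2) = 1882384·π^3/15 ≈ 3.89105e+06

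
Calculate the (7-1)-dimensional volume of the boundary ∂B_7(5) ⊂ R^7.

S = n·V_n(r)/r = 7·V_7(5)/5 (volume-to-surface relation), giving 50000·π^3/3 ≈ 516771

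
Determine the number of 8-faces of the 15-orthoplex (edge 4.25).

Each 8-face is the convex hull of 9 vertices, one chosen as ±e_i from each of 9 distinct axes: 2^9·C(15,9) = 2562560.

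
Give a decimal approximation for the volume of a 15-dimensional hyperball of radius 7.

Volume = π^{15/2}·(7)^15/Γ(17/2) = 173625106649344·π^7/289575 ≈ 1.81093e+12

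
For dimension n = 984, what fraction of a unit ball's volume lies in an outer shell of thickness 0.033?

1 - (1-0.033)^984 ≈ 1 - 4.567e-15 ≈ (100 - 4.55e-13)%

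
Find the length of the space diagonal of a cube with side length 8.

d = √(8² + 8² + ... + 8²) [3 terms] = √(3·8²) = 8√3 ≈ 13.8564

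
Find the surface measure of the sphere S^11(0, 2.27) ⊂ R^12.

|∂B_12(2.27)| ≈ 132139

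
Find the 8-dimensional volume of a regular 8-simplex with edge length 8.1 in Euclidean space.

V_8 = √(9) · 8.1^8 / (8! · 2^(8/2)) ≈ 86.171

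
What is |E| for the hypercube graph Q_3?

Number of 1-faces = C(3,1)·2^(3-1) = 3·4 = 12.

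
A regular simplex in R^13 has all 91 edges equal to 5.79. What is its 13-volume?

V = (5.79^13 / 13!) · √((13+1) / 2^13) ≈ 0.0545645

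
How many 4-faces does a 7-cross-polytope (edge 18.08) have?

Number of 4-faces = 2^(4+1) · C(7,4+1) = 32 · 21 = 672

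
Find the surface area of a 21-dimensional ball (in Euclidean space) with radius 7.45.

The surface area of an n-ball is 2π^(n/2) r^(n-1) / Γ(n/2). For n=21, r=7.45: 8.12629e+16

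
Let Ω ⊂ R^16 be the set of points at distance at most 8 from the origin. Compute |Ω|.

Volume = π^{16/2}·(8)^16/Γ(9) = 2199023255552·π^8/315 ≈ 6.62397e+13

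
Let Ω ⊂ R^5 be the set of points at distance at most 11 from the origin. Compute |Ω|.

V = 1288408·π^2/15 ≈ 847738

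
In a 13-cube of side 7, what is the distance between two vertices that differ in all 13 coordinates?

d = √(7² + 7² + ... + 7²) [13 terms] = √(13·7²) = 7√13 ≈ 25.2389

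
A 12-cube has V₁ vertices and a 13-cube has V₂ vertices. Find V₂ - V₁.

V₁ = 2^12 = 4096. V₂ = 2^13 = 8192. V₂ - V₁ = 4096.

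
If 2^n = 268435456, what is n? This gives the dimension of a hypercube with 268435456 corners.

The n-cube has 2^n vertices, and 268435456 = 2^28, so n = 28.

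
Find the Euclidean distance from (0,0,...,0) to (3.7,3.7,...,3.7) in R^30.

The space diagonal of an n-cube of side s is s√n. Here 3.7·√30 ≈ 20.2657.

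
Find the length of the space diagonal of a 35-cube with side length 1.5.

d = √(1.5² + 1.5² + ... + 1.5²) [35 terms] = √(35·1.5²) = 1.5√35 ≈ 8.87412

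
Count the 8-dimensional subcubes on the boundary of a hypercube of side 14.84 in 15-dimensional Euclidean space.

An n-cube has C(n,k)·2^(n-k) k-faces. Here C(15,8)·2^7 = 6435·128 = 823680.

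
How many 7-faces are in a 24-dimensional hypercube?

f_7(24-cube) = (24 choose 7) · 2^17 = 45364543488.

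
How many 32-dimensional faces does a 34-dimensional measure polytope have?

An n-cube has C(n,k)·2^(n-k) k-faces. Here C(34,32)·2^2 = 561·4 = 2244.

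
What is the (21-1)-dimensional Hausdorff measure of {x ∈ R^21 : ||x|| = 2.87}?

S = n·V_n(r)/r = 21·V_21(2.87)/2.87 (volume-to-surface relation), giving 4.21119e+08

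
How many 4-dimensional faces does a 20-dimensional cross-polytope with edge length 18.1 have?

Number of 4-faces = 2^(4+1) · C(20,4+1) = 32 · 15504 = 496128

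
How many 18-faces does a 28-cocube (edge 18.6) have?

f_18(28-orthoplex) = 2^19 · (28 choose 19) = 3621204787200.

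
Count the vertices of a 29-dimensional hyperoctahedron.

An n-cross-polytope has 2n vertices; here n = 29, giving 58.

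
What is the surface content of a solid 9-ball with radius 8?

The surface area of an n-ball is 2π^(n/2) r^(n-1) / Γ(n/2). For n=9, r=8: 536870912·π^4/105 ≈ 4.98058e+08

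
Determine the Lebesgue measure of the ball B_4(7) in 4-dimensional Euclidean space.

V_4(7) = π^(4/2) · (7)^4 / Γ(4/2 + 1) = 2401·π^2/2 ≈ 11848.5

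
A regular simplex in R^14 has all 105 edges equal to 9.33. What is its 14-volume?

V = (9.33^14 / 14!) · √((14+1) / 2^14) ≈ 13.1453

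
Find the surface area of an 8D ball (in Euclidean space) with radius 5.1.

|∂B_8(5.1)| ≈ 2.91387e+06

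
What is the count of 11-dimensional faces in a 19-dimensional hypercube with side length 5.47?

Choose 11 of 19 axes to span the face (C(19,11) = 75582 ways), then fix each of the remaining 8 coordinates at one of its two extreme values (2^8 = 256 ways): 75582·256 = 19348992.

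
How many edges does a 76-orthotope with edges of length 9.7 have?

An n-cube has n·2^(n-1) edges. With n = 76: 76·37778931862957161709568 = 2871198821584744289927168.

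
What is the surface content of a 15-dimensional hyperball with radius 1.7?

|∂B_15(1.7)| ≈ 9633.99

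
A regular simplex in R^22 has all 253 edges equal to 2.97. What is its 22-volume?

V_22 = √(23) · 2.97^22 / (22! · 2^(22/2)) ≈ 5.24094e-14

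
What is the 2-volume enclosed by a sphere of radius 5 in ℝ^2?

V_2(5) = π^(2/2) · (5)^2 / Γ(2/2 + 1) = 25·π ≈ 78.5398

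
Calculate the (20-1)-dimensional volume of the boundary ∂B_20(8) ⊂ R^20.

The surface area of an n-ball is 2π^(n/2) r^(n-1) / Γ(n/2). For n=20, r=8: 2251799813685248·π^10/2835 ≈ 7.43833e+16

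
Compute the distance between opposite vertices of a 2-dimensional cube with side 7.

d = √(7² + 7² + ... + 7²) [2 terms] = √(2·7²) = 7√2 ≈ 9.89949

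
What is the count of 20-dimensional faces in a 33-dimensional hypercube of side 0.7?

f_20(33-cube) = (33 choose 20) · 2^13 = 4695379476480.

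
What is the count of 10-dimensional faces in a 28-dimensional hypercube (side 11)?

Choose 10 of 28 axes to span the face (C(28,10) = 13123110 ways), then fix each of the remaining 18 coordinates at one of its two extreme values (2^18 = 262144 ways): 13123110·262144 = 3440144547840.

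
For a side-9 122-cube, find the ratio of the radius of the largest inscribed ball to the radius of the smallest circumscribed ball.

r_in / r_out = (9/2) / (9√122/2) = 1/√122 ≈ 0.0905357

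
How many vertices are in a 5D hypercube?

Choose 0 of 5 axes to span the face (C(5,0) = 1 way), then fix each of the remaining 5 coordinates at one of its two extreme values (2^5 = 32 ways): 1·32 = 32.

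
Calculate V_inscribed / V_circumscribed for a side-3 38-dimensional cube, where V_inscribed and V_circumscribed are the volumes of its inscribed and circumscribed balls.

Volume scales as r^n, and r_in/r_out = 1/√38, giving (1/√38)^38 ≈ 9.64077e-31.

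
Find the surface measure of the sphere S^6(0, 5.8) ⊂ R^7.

The surface area of an n-ball is 2π^(n/2) r^(n-1) / Γ(n/2). For n=7, r=5.8: 1.25906e+06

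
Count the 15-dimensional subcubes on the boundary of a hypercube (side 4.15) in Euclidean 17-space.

Number of 15-faces = C(17,15) · 2^(17-15) = 136 · 4 = 544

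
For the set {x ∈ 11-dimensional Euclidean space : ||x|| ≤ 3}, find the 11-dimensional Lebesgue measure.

V_11(3) = π^(11/2) · (3)^11 / Γ(11/2 + 1) = 419904·π^5/385 ≈ 333763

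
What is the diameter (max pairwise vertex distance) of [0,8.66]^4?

||(8.66,8.66,...,8.66)|| = √(4)·8.66 = 17.32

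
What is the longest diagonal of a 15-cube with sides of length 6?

d = √(6² + 6² + ... + 6²) [15 terms] = √(15·6²) = 6√15 ≈ 23.2379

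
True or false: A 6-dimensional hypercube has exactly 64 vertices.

True. The 6-cube has 2^6 = 64 vertices.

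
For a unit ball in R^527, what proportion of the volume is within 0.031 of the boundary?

1 - (1-0.031)^527 ≈ 0.999999938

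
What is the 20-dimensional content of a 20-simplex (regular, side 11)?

Volume = 11^20 · √(21/2^20) / 20! ≈ 1.23748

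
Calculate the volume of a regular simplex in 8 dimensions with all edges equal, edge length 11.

V_8 = √(9) · 11^8 / (8! · 2^(8/2)) ≈ 996.833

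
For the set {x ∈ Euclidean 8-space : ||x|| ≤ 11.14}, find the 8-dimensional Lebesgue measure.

Volume = π^{8/2}·(11.14)^8/Γ(5) ≈ 9.62653e+08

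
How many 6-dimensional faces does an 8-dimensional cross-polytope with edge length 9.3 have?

Each 6-face is the convex hull of 7 vertices, one chosen as ±e_i from each of 7 distinct axes: 2^7·C(8,7) = 1024.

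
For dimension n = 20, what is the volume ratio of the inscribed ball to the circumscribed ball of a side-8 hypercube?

V_in/V_out = n^(-n/2) = 20^(-20/2) ≈ 9.76562e-14.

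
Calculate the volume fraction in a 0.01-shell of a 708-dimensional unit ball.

V(inner)/V(outer) = ((1-0.01)/1)^708 ≈ 0.0008123, so the shell fraction is 0.999188.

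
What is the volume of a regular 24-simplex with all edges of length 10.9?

V = (10.9^24 / 24!) · √((24+1) / 2^24) ≈ 0.0155647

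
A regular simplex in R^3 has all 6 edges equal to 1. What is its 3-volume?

Volume = (√2/12) · 1³ = 0.117851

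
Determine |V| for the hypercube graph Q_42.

The 42-cube has 2^42 = 4398046511104 vertices.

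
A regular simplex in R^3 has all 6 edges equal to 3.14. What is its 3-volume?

Volume = (√2/12) · 3.14³ = 3.64857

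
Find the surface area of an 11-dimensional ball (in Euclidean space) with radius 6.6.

S = n·V_n(r)/r = 11·V_11(6.6)/6.6 (volume-to-surface relation), giving 3.2504e+09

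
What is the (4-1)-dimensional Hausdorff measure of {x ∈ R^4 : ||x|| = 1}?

The surface area of an n-ball is 2π^(n/2) r^(n-1) / Γ(n/2). For n=4, r=1: 2·π^2 ≈ 19.7392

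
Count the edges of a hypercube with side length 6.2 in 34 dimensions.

Each of the 2^34 = 17179869184 vertices has degree 34; total edges = 34·2^34/2 = 292057776128.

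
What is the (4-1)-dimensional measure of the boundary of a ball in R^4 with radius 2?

The surface area of an n-ball is 2π^(n/2) r^(n-1) / Γ(n/2). For n=4, r=2: 16·π^2 ≈ 157.914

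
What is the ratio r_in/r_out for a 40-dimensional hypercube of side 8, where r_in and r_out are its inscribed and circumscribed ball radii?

r_in = 8/2 (half the side); r_out = 8√40/2 (half the diagonal). Ratio = 1/√40 ≈ 0.158114.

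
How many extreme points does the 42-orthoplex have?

Number of vertices = 2n = 84.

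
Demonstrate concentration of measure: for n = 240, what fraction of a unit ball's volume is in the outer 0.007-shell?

1 - (1-0.007)^240 ≈ 0.814724 ≈ 81.47%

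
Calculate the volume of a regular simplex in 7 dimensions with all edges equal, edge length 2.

V = (2^7 / 7!) · √((7+1) / 2^7) ≈ 0.00634921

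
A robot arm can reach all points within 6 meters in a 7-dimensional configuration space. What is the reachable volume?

Volume = π^{7/2}·(6)^7/Γ(9/2) = 1492992·π^3/35 ≈ 1.32263e+06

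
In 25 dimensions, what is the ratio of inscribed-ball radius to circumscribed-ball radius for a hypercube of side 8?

Ratio = (s/2)/(s√25/2) = 25^(-1/2) ≈ 0.2.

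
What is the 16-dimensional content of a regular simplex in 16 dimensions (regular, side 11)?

For a regular n-simplex with edge a, V = (a^n / n!)·√((n+1)/2^n). With a=11, n=16: V ≈ 35.371.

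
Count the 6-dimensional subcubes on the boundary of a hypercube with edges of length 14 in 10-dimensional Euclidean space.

f_6(10-cube) = (10 choose 6) · 2^4 = 3360.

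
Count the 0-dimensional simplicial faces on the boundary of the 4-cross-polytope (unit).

f_0(4-orthoplex) = 2^1 · (4 choose 1) = 8.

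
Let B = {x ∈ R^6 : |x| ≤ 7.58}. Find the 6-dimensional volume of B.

Volume = π^{6/2}·(7.58)^6/Γ(4) ≈ 980198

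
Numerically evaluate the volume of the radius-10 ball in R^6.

V_6(10) = π^(6/2) · (10)^6 / Γ(6/2 + 1) = 500000·π^3/3 ≈ 5.16771e+06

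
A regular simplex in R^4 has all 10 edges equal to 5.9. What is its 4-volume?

Volume = 5.9^4 · √(5/2^4) / 4! ≈ 28.2242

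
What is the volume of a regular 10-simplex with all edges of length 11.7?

V_10 = √(11) · 11.7^10 / (10! · 2^(10/2)) ≈ 1372.91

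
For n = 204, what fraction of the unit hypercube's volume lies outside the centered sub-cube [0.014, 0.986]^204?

1 - (1 - 2·0.014)^204 = 1 - 0.972^204 ≈ 0.996953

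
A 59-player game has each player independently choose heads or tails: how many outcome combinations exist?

The 59-cube has 2^59 = 576460752303423488 vertices.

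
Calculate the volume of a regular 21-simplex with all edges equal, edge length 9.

V_21 = √(22) · 9^21 / (21! · 2^(21/2)) ≈ 0.00693658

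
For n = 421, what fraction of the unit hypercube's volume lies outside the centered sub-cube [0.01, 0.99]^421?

1 - (1 - 2·0.01)^421 = 1 - 0.98^421 ≈ 0.999798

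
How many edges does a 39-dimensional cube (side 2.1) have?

Each of the 2^39 = 549755813888 vertices has degree 39; total edges = 39·2^39/2 = 10720238370816.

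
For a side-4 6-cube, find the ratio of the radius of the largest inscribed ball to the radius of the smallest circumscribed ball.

For an n-cube of any side s, the inradius is s/2 and the circumradius is s√n/2, so the ratio is 1/√6 ≈ 0.408248.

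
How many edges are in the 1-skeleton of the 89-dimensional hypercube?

An n-cube has n·2^(n-1) edges. With n = 89: 89·309485009821345068724781056 = 27544165874099711116505513984.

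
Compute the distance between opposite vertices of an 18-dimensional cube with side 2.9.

The space diagonal of an n-cube of side s is s√n. Here 2.9·√18 ≈ 12.3037.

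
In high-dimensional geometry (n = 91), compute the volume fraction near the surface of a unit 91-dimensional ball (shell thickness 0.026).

1 - (1-0.026)^91 ≈ 0.909037 ≈ 90.90%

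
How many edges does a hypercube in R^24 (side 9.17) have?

Each of the 2^24 = 16777216 vertices has degree 24; total edges = 24·2^24/2 = 201326592.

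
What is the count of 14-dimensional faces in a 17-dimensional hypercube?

Choose 14 of 17 axes to span the face (C(17,14) = 680 ways), then fix each of the remaining 3 coordinates at one of its two extreme values (2^3 = 8 ways): 680·8 = 5440.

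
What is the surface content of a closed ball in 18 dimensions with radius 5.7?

|∂B_18(5.7)| ≈ 1.04648e+13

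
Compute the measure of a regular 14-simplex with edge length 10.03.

For a regular n-simplex with edge a, V = (a^n / n!)·√((n+1)/2^n). With a=10.03, n=14: V ≈ 36.1943.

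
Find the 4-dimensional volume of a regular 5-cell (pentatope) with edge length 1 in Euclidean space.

For a regular n-simplex with edge a, V = (a^n / n!)·√((n+1)/2^n). With a=1, n=4: V ≈ 0.0232924.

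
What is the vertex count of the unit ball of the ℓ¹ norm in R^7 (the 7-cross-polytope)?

Number of vertices = 2n = 14.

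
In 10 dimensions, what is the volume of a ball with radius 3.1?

The n-ball volume is π^(n/2)·r^n/Γ(n/2+1). With n=10, r=3.1: V ≈ 209019.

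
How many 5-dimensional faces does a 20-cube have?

f_5(20-cube) = (20 choose 5) · 2^15 = 508035072.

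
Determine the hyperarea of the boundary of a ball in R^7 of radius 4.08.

S = n·V_n(r)/r = 7·V_7(4.08)/4.08 (volume-to-surface relation), giving 152560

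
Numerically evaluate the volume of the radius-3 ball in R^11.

Volume = π^{11/2}·(3)^11/Γ(13/2) = 419904·π^5/385 ≈ 333763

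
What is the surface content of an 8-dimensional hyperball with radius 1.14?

|∂B_8(1.14)| ≈ 81.2479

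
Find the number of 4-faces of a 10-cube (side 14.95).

f_4(10-cube) = (10 choose 4) · 2^6 = 13440.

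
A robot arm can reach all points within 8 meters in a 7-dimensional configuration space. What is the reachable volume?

V_7(8) = π^(7/2) · (8)^7 / Γ(7/2 + 1) = 33554432·π^3/105 ≈ 9.90855e+06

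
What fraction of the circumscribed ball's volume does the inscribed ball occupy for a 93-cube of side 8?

V_in / V_out = (r_in/r_out)^93 = (1/√93)^93 = 93^(-93/2) ≈ 2.92108e-92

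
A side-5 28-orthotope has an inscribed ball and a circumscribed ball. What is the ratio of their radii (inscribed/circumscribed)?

Ratio = (s/2)/(s√28/2) = 28^(-1/2) ≈ 0.188982.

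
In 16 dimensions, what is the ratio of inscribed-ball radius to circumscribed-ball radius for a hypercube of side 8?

r_in / r_out = (8/2) / (8√16/2) = 1/√16 ≈ 0.25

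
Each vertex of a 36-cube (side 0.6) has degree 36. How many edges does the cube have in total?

Each of the 2^36 = 68719476736 vertices has degree 36; total edges = 36·2^36/2 = 1236950581248.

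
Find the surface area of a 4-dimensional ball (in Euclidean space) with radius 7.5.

S = n·V_n(r)/r = 4·V_4(7.5)/7.5 (volume-to-surface relation), giving 3375·π^2/4 ≈ 8327.48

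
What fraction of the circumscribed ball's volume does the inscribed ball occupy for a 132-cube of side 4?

V_in/V_out = n^(-n/2) = 132^(-132/2) ≈ 1.10185e-140.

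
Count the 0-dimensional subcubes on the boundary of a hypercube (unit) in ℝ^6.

An n-cube has C(n,k)·2^(n-k) k-faces. Here C(6,0)·2^6 = 1·64 = 64.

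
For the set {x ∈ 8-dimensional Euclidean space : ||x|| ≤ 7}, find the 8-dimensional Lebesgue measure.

V_8(7) = π^(8/2) · (7)^8 / Γ(8/2 + 1) = 5764801·π^4/24 ≈ 2.33977e+07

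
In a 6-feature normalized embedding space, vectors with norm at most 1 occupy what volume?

The n-ball volume is π^(n/2)·r^n/Γ(n/2+1). With n=6, r=1: V = π^3/6 ≈ 5.16771.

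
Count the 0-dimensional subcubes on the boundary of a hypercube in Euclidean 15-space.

An n-cube has C(n,k)·2^(n-k) k-faces. Here C(15,0)·2^15 = 1·32768 = 32768.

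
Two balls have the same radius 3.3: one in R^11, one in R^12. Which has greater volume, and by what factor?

V_11(3.3) ≈ 952266, V_12(3.3) ≈ 2.22707e+06. The 12-ball is larger by a factor of 2.339.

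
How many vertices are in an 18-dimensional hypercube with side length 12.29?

An n-cube has C(n,k)·2^(n-k) k-faces. Here C(18,0)·2^18 = 1·262144 = 262144.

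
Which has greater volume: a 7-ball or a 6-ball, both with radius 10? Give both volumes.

V_7(10) ≈ 4.72477e+07. V_6(10) ≈ 5.16771e+06. The 7-ball is larger.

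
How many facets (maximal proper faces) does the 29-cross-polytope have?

Number of 28-faces = 2^(28+1) · C(29,28+1) = 536870912 · 1 = 536870912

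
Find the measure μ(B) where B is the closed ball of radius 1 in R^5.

The n-ball volume is π^(n/2)·r^n/Γ(n/2+1). With n=5, r=1: V = 8·π^2/15 ≈ 5.26379.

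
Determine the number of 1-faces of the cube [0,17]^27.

An n-cube has C(n,k)·2^(n-k) k-faces. Here C(27,1)·2^26 = 27·67108864 = 1811939328.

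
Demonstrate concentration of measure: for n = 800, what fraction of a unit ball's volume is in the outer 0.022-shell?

1 - (1-0.022)^800 ≈ 0.9999999813 ≈ 99.999998%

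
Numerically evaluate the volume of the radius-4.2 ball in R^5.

The n-ball volume is π^(n/2)·r^n/Γ(n/2+1). With n=5, r=4.2: V ≈ 6879.31.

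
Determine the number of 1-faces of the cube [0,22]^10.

An n-cube has C(n,k)·2^(n-k) k-faces. Here C(10,1)·2^9 = 10·512 = 5120.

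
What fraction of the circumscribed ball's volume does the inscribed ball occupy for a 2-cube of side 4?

V_in/V_out = n^(-n/2) = 2^(-2/2) ≈ 0.5.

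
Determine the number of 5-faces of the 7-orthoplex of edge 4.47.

f_5(7-orthoplex) = 2^6 · (7 choose 6) = 448.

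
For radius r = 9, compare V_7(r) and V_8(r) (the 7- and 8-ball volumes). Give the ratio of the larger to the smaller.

V_7(9) ≈ 2.25984e+07, V_8(9) ≈ 1.74714e+08. The 8-ball is larger by a factor of 7.731.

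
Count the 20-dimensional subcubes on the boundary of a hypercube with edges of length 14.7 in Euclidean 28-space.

f_20(28-cube) = (28 choose 20) · 2^8 = 795674880.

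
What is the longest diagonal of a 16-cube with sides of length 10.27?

Diagonal = √16 · 10.27 = 41.08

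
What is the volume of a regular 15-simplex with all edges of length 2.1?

V = (2.1^15 / 15!) · √((15+1) / 2^15) ≈ 1.15113e-09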